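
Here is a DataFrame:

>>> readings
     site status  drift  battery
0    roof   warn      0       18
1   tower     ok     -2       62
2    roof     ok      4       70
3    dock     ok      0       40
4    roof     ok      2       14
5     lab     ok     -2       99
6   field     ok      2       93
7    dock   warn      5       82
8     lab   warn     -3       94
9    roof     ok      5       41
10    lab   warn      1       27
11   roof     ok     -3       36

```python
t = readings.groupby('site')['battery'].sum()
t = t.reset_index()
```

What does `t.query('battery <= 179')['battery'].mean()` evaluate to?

114.0

group by site, sum of battery:
site
dock     122
field     93
lab      220
roof     179
tower     62
Name: battery, dtype: int64
reset_index():
    site  battery
0   dock      122
1  field       93
2    lab      220
3   roof      179
4  tower       62
filter rows where battery <= 179:
    site  battery
0   dock      122
1  field       93
3   roof      179
4  tower       62
Taking the mean of column 'battery' gives 114.0.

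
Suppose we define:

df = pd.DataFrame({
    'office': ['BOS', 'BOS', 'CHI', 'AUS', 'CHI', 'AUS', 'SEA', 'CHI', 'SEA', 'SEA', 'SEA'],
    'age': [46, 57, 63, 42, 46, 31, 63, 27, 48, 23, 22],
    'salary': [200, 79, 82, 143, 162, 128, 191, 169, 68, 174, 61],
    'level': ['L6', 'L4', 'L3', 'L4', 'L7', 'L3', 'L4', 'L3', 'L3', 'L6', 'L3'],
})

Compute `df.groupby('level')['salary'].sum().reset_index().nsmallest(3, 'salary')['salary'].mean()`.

group by level, sum of salary:
level
L3    508
L4    413
L6    374
L7    162
Name: salary, dtype: int64
reset_index():
  level  salary
0    L3     508
1    L4     413
2    L6     374
3    L7     162
take 3 rows with smallest salary:
  level  salary
3    L7     162
2    L6     374
1    L4     413
Finally, mean of column 'salary' = 316.333333333.

316.333333333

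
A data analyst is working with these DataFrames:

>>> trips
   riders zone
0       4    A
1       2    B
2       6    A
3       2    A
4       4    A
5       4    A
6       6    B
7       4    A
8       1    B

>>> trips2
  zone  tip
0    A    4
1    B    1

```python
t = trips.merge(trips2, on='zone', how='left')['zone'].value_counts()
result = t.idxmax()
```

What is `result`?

merge on 'zone' (how='left') → 9 rows:
   riders zone  tip
0       4    A    4
1       2    B    1
2       6    A    4
3       2    A    4
4       4    A    4
5       4    A    4
6       6    B    1
7       4    A    4
8       1    B    1
value_counts of zone:
zone
A    6
B    3
Name: count, dtype: int64

A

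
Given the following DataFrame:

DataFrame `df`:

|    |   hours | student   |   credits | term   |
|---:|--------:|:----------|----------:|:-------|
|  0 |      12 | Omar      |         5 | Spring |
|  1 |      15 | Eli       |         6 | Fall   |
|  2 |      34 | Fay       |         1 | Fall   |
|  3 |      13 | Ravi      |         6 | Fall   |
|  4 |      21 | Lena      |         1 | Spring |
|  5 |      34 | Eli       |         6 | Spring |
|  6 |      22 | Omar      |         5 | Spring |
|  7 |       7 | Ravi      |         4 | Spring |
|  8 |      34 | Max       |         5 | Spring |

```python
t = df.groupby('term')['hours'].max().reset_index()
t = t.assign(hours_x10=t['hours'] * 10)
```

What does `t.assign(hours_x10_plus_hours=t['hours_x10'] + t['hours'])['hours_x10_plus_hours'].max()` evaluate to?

374

group by term, max of hours:
term
Fall      34
Spring    34
Name: hours, dtype: int64
reset_index():
     term  hours
0    Fall     34
1  Spring     34
add column hours_x10 = t['hours'] * 10:
     term  hours  hours_x10
0    Fall     34        340
1  Spring     34        340
add column hours_x10_plus_hours = t['hours_x10'] + t['hours']:
     term  hours  hours_x10  hours_x10_plus_hours
0    Fall     34        340                   374
1  Spring     34        340                   374
So max() = 374.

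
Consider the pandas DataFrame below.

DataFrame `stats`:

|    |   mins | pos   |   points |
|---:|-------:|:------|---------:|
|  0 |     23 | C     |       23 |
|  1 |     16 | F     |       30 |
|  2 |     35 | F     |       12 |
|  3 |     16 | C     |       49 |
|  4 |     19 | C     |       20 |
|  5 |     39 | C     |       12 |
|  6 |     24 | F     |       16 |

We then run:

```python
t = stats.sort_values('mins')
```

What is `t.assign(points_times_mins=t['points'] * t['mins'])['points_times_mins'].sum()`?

3445

sort by mins:
   mins pos  points
1    16   F      30
3    16   C      49
4    19   C      20
0    23   C      23
6    24   F      16
2    35   F      12
5    39   C      12
add column points_times_mins = t['points'] * t['mins']:
   mins pos  points  points_times_mins
1    16   F      30                480
3    16   C      49                784
4    19   C      20                380
0    23   C      23                529
6    24   F      16                384
2    35   F      12                420
5    39   C      12                468
The sum of column 'points_times_mins' is 3445.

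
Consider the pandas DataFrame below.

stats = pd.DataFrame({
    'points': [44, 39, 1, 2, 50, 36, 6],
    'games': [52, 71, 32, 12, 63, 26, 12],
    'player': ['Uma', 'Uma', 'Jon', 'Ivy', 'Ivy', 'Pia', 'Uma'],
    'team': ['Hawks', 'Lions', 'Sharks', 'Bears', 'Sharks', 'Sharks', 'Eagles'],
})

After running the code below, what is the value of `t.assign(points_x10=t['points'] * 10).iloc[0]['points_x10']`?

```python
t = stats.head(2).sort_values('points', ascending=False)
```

440

take first 2 rows:
   points  games player   team
0      44     52    Uma  Hawks
1      39     71    Uma  Lions
sort by points descending:
   points  games player   team
0      44     52    Uma  Hawks
1      39     71    Uma  Lions
add column points_x10 = t['points'] * 10:
   points  games player   team  points_x10
0      44     52    Uma  Hawks         440
1      39     71    Uma  Lions         390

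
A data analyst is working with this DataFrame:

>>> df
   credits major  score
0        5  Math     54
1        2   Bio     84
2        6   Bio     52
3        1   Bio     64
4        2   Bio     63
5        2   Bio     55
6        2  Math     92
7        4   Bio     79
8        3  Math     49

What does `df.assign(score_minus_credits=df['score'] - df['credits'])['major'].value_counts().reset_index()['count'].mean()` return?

add column score_minus_credits = df['score'] - df['credits']:
   credits major  score  score_minus_credits
0        5  Math     54                   49
1        2   Bio     84                   82
2        6   Bio     52                   46
3        1   Bio     64                   63
4        2   Bio     63                   61
5        2   Bio     55                   53
6        2  Math     92                   90
7        4   Bio     79                   75
8        3  Math     49                   46
value_counts of major:
major
Bio     6
Math    3
Name: count, dtype: int64
reset_index():
  major  count
0   Bio      6
1  Math      3
mean of column 'count' → 4.5

4.5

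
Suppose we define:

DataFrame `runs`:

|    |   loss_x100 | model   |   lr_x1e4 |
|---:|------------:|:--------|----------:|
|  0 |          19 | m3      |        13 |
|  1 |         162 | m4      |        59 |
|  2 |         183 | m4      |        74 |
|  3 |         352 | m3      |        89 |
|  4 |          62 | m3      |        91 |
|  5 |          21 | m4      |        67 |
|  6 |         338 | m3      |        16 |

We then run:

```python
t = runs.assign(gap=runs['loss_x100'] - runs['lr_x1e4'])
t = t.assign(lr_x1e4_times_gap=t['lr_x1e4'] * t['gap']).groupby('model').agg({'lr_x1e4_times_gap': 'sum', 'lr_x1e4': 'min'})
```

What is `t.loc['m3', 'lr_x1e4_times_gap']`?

add column gap = runs['loss_x100'] - runs['lr_x1e4']:
   loss_x100 model  lr_x1e4  gap
0         19    m3       13    6
1        162    m4       59  103
2        183    m4       74  109
3        352    m3       89  263
4         62    m3       91  -29
5         21    m4       67  -46
6        338    m3       16  322
add column lr_x1e4_times_gap = t['lr_x1e4'] * t['gap']:
   loss_x100 model  lr_x1e4  gap  lr_x1e4_times_gap
0         19    m3       13    6                 78
1        162    m4       59  103               6077
2        183    m4       74  109               8066
3        352    m3       89  263              23407
4         62    m3       91  -29              -2639
5         21    m4       67  -46              -3082
6        338    m3       16  322               5152
group by model: sum(lr_x1e4_times_gap), min(lr_x1e4):
       lr_x1e4_times_gap  lr_x1e4
model                            
m3                 25998       13
m4                 11061       59
Then the value at row 'm3', column 'lr_x1e4_times_gap': 25998

25998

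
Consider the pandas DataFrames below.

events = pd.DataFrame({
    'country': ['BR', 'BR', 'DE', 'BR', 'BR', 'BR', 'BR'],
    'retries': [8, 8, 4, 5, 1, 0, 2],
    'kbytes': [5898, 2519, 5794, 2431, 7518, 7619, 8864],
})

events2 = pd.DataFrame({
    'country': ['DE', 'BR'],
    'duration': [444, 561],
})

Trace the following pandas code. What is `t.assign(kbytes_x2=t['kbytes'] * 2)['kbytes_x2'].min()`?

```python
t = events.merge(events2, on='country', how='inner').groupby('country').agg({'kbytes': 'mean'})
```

merge on 'country' (how='inner') → 7 rows:
  country  retries  kbytes  duration
0      BR        8    5898       561
1      BR        8    2519       561
2      DE        4    5794       444
3      BR        5    2431       561
4      BR        1    7518       561
5      BR        0    7619       561
6      BR        2    8864       561
group by country, mean of kbytes:
              kbytes
country             
BR       5808.166667
DE       5794.000000
add column kbytes_x2 = t['kbytes'] * 2:
              kbytes     kbytes_x2
country                           
BR       5808.166667  11616.333333
DE       5794.000000  11588.000000
min of column 'kbytes_x2' → 11588.0

11588.0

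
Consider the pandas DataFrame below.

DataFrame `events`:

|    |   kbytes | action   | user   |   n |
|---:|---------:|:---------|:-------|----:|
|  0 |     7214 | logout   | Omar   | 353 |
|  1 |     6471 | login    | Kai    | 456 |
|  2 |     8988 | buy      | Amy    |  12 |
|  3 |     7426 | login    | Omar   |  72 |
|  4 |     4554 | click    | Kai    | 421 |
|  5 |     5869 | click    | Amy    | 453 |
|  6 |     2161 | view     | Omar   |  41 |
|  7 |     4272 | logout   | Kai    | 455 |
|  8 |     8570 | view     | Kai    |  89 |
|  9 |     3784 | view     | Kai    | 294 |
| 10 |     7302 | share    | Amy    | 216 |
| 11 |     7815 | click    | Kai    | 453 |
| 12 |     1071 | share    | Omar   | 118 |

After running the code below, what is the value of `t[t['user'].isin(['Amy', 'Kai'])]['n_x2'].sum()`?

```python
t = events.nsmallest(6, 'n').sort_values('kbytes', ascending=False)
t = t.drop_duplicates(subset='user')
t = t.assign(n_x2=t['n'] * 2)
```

take 6 rows with smallest n:
    kbytes action  user    n
2     8988    buy   Amy   12
6     2161   view  Omar   41
3     7426  login  Omar   72
8     8570   view   Kai   89
12    1071  share  Omar  118
10    7302  share   Amy  216
sort by kbytes descending:
    kbytes action  user    n
2     8988    buy   Amy   12
8     8570   view   Kai   89
3     7426  login  Omar   72
10    7302  share   Amy  216
6     2161   view  Omar   41
12    1071  share  Omar  118
drop duplicate user (keep=first):
   kbytes action  user   n
2    8988    buy   Amy  12
8    8570   view   Kai  89
3    7426  login  Omar  72
add column n_x2 = t['n'] * 2:
   kbytes action  user   n  n_x2
2    8988    buy   Amy  12    24
8    8570   view   Kai  89   178
3    7426  login  Omar  72   144
filter rows where user in ['Amy', 'Kai']:
   kbytes action user   n  n_x2
2    8988    buy  Amy  12    24
8    8570   view  Kai  89   178
Finally, sum of column 'n_x2' = 202.

202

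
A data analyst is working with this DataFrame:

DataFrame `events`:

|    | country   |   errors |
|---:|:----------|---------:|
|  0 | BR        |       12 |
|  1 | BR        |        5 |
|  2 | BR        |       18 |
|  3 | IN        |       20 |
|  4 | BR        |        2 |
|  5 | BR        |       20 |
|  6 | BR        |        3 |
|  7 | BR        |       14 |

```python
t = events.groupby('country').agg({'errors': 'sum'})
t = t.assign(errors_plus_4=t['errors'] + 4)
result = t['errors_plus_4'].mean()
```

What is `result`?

51.0

group by country, sum of errors:
         errors
country        
BR           74
IN           20
add column errors_plus_4 = t['errors'] + 4:
         errors  errors_plus_4
country                       
BR           74             78
IN           20             24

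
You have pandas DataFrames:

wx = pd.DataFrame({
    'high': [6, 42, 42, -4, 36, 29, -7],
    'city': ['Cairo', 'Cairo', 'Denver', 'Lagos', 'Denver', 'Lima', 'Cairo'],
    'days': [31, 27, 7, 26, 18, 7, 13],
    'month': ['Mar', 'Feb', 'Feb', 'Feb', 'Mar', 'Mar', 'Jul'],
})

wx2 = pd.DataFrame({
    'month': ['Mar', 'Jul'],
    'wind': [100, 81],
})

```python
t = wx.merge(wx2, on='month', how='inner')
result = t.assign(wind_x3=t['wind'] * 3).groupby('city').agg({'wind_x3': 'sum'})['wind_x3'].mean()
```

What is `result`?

merge on 'month' (how='inner') → 4 rows:
   high    city  days month  wind
0     6   Cairo    31   Mar   100
1    36  Denver    18   Mar   100
2    29    Lima     7   Mar   100
3    -7   Cairo    13   Jul    81
add column wind_x3 = t['wind'] * 3:
   high    city  days month  wind  wind_x3
0     6   Cairo    31   Mar   100      300
1    36  Denver    18   Mar   100      300
2    29    Lima     7   Mar   100      300
3    -7   Cairo    13   Jul    81      243
group by city, sum of wind_x3:
        wind_x3
city           
Cairo       543
Denver      300
Lima        300
Finally, mean of column 'wind_x3' = 381.0.

381.0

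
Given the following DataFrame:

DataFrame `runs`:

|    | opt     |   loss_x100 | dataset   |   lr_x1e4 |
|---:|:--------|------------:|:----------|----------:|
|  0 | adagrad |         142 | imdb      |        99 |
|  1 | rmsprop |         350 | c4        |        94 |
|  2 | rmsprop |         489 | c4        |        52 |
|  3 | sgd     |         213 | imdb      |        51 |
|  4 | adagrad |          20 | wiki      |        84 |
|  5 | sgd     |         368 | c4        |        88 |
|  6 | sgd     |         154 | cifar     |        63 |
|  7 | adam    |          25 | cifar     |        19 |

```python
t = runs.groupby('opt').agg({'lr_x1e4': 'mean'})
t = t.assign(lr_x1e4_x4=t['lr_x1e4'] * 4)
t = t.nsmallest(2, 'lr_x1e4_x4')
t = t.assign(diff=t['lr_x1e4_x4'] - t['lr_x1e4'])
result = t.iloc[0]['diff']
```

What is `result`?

group by opt, mean of lr_x1e4:
           lr_x1e4
opt               
adagrad  91.500000
adam     19.000000
rmsprop  73.000000
sgd      67.333333
add column lr_x1e4_x4 = t['lr_x1e4'] * 4:
           lr_x1e4  lr_x1e4_x4
opt                           
adagrad  91.500000  366.000000
adam     19.000000   76.000000
rmsprop  73.000000  292.000000
sgd      67.333333  269.333333
take 2 rows with smallest lr_x1e4_x4:
        lr_x1e4  lr_x1e4_x4
opt                        
adam  19.000000   76.000000
sgd   67.333333  269.333333
add column diff = t['lr_x1e4_x4'] - t['lr_x1e4']:
        lr_x1e4  lr_x1e4_x4   diff
opt                               
adam  19.000000   76.000000   57.0
sgd   67.333333  269.333333  202.0
Hence 57.0.

57.0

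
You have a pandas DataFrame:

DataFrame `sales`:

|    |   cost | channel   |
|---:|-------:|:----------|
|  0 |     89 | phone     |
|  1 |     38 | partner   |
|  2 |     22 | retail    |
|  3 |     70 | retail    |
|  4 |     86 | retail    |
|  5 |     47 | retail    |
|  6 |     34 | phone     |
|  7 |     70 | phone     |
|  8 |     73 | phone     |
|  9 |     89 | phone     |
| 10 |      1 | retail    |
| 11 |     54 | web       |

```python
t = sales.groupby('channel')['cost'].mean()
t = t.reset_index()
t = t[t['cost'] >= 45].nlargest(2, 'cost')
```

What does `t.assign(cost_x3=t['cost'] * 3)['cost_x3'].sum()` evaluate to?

375.0

group by channel, mean of cost:
channel
partner    38.0
phone      71.0
retail     45.2
web        54.0
Name: cost, dtype: float64
reset_index():
   channel  cost
0  partner  38.0
1    phone  71.0
2   retail  45.2
3      web  54.0
filter rows where cost >= 45:
  channel  cost
1   phone  71.0
2  retail  45.2
3     web  54.0
take 2 rows with largest cost:
  channel  cost
1   phone  71.0
3     web  54.0
add column cost_x3 = t['cost'] * 3:
  channel  cost  cost_x3
1   phone  71.0    213.0
3     web  54.0    162.0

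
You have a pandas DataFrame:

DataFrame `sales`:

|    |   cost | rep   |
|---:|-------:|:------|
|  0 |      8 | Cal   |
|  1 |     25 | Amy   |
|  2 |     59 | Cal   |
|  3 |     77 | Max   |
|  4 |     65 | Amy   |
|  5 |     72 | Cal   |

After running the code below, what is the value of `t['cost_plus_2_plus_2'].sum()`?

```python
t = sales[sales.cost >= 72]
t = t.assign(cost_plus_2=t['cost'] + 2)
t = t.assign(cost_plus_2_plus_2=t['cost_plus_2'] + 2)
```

filter rows where cost >= 72:
   cost  rep
3    77  Max
5    72  Cal
add column cost_plus_2 = t['cost'] + 2:
   cost  rep  cost_plus_2
3    77  Max           79
5    72  Cal           74
add column cost_plus_2_plus_2 = t['cost_plus_2'] + 2:
   cost  rep  cost_plus_2  cost_plus_2_plus_2
3    77  Max           79                  81
5    72  Cal           74                  76

157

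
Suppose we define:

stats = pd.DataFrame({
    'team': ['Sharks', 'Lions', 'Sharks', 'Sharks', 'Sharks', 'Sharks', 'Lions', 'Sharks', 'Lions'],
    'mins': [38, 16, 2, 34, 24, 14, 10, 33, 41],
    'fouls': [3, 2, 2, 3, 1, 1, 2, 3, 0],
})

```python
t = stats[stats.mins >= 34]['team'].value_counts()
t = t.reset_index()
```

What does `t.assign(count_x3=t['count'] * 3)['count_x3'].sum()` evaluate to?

filter rows where mins >= 34:
     team  mins  fouls
0  Sharks    38      3
3  Sharks    34      3
8   Lions    41      0
value_counts of team:
team
Sharks    2
Lions     1
Name: count, dtype: int64
reset_index():
     team  count
0  Sharks      2
1   Lions      1
add column count_x3 = t['count'] * 3:
     team  count  count_x3
0  Sharks      2         6
1   Lions      1         3

9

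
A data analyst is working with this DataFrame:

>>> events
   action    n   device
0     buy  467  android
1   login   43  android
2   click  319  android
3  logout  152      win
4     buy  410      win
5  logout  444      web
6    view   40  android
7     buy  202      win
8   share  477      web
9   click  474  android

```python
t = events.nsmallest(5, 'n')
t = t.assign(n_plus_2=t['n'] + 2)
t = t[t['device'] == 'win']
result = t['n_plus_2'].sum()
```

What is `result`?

take 5 rows with smallest n:
   action    n   device
6    view   40  android
1   login   43  android
3  logout  152      win
7     buy  202      win
2   click  319  android
add column n_plus_2 = t['n'] + 2:
   action    n   device  n_plus_2
6    view   40  android        42
1   login   43  android        45
3  logout  152      win       154
7     buy  202      win       204
2   click  319  android       321
filter rows where device == 'win':
   action    n device  n_plus_2
3  logout  152    win       154
7     buy  202    win       204
Reading off the sum of column 'n_plus_2', we get 358.

358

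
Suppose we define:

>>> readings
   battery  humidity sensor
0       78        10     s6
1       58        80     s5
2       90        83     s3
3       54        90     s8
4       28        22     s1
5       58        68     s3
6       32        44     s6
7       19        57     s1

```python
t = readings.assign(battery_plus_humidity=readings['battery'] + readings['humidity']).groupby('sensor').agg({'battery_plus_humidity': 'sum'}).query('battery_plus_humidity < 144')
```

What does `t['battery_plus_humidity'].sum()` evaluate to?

add column battery_plus_humidity = readings['battery'] + readings['humidity']:
   battery  humidity sensor  battery_plus_humidity
0       78        10     s6                     88
1       58        80     s5                    138
2       90        83     s3                    173
3       54        90     s8                    144
4       28        22     s1                     50
5       58        68     s3                    126
6       32        44     s6                     76
7       19        57     s1                     76
group by sensor, sum of battery_plus_humidity:
        battery_plus_humidity
sensor                       
s1                        126
s3                        299
s5                        138
s6                        164
s8                        144
filter rows where battery_plus_humidity < 144:
        battery_plus_humidity
sensor                       
s1                        126
s5                        138

264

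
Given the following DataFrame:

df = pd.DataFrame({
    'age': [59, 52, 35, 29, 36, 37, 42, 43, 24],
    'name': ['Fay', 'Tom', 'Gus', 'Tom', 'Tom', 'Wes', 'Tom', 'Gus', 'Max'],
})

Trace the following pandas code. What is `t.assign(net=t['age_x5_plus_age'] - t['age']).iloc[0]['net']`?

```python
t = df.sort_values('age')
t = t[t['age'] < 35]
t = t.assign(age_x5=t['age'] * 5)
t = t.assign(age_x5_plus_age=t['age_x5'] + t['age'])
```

120

sort by age:
   age name
8   24  Max
3   29  Tom
2   35  Gus
4   36  Tom
5   37  Wes
6   42  Tom
7   43  Gus
1   52  Tom
0   59  Fay
filter rows where age < 35:
   age name
8   24  Max
3   29  Tom
add column age_x5 = t['age'] * 5:
   age name  age_x5
8   24  Max     120
3   29  Tom     145
add column age_x5_plus_age = t['age_x5'] + t['age']:
   age name  age_x5  age_x5_plus_age
8   24  Max     120              144
3   29  Tom     145              174
add column net = t['age_x5_plus_age'] - t['age']:
   age name  age_x5  age_x5_plus_age  net
8   24  Max     120              144  120
3   29  Tom     145              174  145
So iloc[0]['net'] = 120.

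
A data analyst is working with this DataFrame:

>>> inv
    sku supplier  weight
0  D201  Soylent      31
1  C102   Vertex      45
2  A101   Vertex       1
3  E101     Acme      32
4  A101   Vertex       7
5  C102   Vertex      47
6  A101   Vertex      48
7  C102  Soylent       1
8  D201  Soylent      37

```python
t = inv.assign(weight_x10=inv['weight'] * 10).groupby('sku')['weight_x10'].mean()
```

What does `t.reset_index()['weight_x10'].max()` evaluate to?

add column weight_x10 = inv['weight'] * 10:
    sku supplier  weight  weight_x10
0  D201  Soylent      31         310
1  C102   Vertex      45         450
2  A101   Vertex       1          10
3  E101     Acme      32         320
4  A101   Vertex       7          70
5  C102   Vertex      47         470
6  A101   Vertex      48         480
7  C102  Soylent       1          10
8  D201  Soylent      37         370
group by sku, mean of weight_x10:
sku
A101    186.666667
C102    310.000000
D201    340.000000
E101    320.000000
Name: weight_x10, dtype: float64
reset_index():
    sku  weight_x10
0  A101  186.666667
1  C102  310.000000
2  D201  340.000000
3  E101  320.000000
Then the max of column 'weight_x10': 340.0

340.0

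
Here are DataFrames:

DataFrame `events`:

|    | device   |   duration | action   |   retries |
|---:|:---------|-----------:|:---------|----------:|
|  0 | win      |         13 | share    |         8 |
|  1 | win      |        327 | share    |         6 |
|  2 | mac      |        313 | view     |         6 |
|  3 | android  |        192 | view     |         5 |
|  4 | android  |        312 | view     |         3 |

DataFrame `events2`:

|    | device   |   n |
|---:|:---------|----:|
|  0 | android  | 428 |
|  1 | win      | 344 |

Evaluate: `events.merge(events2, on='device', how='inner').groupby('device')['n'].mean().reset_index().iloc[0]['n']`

merge on 'device' (how='inner') → 4 rows:
    device  duration action  retries    n
0      win        13  share        8  344
1      win       327  share        6  344
2  android       192   view        5  428
3  android       312   view        3  428
group by device, mean of n:
device
android    428.0
win        344.0
Name: n, dtype: float64
reset_index():
    device      n
0  android  428.0
1      win  344.0
Hence 428.0.

428.0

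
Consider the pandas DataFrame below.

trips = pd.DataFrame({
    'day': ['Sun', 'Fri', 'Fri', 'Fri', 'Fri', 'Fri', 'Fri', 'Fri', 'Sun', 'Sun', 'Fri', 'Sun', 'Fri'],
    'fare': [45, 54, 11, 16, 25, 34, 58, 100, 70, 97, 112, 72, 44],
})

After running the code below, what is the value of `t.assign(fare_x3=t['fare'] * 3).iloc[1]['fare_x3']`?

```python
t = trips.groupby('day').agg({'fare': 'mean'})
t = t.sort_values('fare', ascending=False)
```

151.333333333

group by day, mean of fare:
          fare
day           
Fri  50.444444
Sun  71.000000
sort by fare descending:
          fare
day           
Sun  71.000000
Fri  50.444444
add column fare_x3 = t['fare'] * 3:
          fare     fare_x3
day                       
Sun  71.000000  213.000000
Fri  50.444444  151.333333
value at position 1, column 'fare_x3' → 151.333333333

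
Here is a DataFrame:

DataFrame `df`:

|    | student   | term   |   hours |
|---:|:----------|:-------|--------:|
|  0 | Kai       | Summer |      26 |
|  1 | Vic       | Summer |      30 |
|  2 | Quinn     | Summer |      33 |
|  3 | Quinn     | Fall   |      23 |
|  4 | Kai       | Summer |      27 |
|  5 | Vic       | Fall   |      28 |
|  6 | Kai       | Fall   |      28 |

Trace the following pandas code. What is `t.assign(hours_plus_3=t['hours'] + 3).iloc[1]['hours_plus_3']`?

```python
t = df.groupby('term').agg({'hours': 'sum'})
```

119

group by term, sum of hours:
        hours
term         
Fall       79
Summer    116
add column hours_plus_3 = t['hours'] + 3:
        hours  hours_plus_3
term                       
Fall       79            82
Summer    116           119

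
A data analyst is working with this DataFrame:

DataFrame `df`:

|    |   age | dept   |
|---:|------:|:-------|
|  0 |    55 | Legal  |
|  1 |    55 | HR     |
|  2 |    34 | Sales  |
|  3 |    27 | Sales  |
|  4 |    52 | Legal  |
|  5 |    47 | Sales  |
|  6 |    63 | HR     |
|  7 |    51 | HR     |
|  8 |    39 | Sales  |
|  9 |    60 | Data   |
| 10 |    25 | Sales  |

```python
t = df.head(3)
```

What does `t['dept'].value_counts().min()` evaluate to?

take first 3 rows:
   age   dept
0   55  Legal
1   55     HR
2   34  Sales
value_counts of dept:
dept
Legal    1
HR       1
Sales    1
Name: count, dtype: int64

1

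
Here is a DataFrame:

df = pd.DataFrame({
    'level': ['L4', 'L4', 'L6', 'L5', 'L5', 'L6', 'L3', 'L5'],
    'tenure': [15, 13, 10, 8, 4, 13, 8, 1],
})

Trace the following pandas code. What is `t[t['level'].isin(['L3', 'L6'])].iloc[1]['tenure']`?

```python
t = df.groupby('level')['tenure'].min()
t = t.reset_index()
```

10

group by level, min of tenure:
level
L3     8
L4    13
L5     1
L6    10
Name: tenure, dtype: int64
reset_index():
  level  tenure
0    L3       8
1    L4      13
2    L5       1
3    L6      10
filter rows where level in ['L3', 'L6']:
  level  tenure
0    L3       8
3    L6      10
The value at position 1, column 'tenure' is 10.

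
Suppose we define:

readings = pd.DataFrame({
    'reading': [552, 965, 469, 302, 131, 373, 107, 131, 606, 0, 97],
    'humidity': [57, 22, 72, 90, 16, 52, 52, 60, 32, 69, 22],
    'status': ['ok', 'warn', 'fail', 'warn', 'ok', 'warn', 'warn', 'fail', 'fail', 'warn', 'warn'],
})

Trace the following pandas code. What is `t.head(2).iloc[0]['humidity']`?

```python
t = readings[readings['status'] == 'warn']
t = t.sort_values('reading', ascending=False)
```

filter rows where status == 'warn':
    reading  humidity status
1       965        22   warn
3       302        90   warn
5       373        52   warn
6       107        52   warn
9         0        69   warn
10       97        22   warn
sort by reading descending:
    reading  humidity status
1       965        22   warn
5       373        52   warn
3       302        90   warn
6       107        52   warn
10       97        22   warn
9         0        69   warn
take first 2 rows:
   reading  humidity status
1      965        22   warn
5      373        52   warn
Taking the value at position 0, column 'humidity' gives 22.

22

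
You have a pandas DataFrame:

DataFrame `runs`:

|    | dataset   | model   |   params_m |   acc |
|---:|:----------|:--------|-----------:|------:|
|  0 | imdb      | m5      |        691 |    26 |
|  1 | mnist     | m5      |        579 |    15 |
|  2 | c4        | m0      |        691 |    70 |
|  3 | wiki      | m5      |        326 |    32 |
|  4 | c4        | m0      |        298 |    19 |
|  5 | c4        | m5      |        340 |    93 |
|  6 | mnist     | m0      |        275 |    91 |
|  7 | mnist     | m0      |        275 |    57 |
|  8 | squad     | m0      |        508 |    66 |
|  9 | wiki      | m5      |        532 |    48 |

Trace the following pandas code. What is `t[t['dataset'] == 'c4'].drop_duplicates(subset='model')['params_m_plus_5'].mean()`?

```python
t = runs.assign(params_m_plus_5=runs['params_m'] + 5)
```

520.5

add column params_m_plus_5 = runs['params_m'] + 5:
  dataset model  params_m  acc  params_m_plus_5
0    imdb    m5       691   26              696
1   mnist    m5       579   15              584
2      c4    m0       691   70              696
3    wiki    m5       326   32              331
4      c4    m0       298   19              303
5      c4    m5       340   93              345
6   mnist    m0       275   91              280
7   mnist    m0       275   57              280
8   squad    m0       508   66              513
9    wiki    m5       532   48              537
filter rows where dataset == 'c4':
  dataset model  params_m  acc  params_m_plus_5
2      c4    m0       691   70              696
4      c4    m0       298   19              303
5      c4    m5       340   93              345
drop duplicate model (keep=first):
  dataset model  params_m  acc  params_m_plus_5
2      c4    m0       691   70              696
5      c4    m5       340   93              345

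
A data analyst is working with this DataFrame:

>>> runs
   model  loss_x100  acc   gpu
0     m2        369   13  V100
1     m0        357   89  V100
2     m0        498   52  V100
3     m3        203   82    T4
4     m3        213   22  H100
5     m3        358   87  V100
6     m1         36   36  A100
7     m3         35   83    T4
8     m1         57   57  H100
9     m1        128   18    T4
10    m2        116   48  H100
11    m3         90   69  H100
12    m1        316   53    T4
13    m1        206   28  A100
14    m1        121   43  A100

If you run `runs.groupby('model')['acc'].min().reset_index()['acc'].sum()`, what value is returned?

105

group by model, min of acc:
model
m0    52
m1    18
m2    13
m3    22
Name: acc, dtype: int64
reset_index():
  model  acc
0    m0   52
1    m1   18
2    m2   13
3    m3   22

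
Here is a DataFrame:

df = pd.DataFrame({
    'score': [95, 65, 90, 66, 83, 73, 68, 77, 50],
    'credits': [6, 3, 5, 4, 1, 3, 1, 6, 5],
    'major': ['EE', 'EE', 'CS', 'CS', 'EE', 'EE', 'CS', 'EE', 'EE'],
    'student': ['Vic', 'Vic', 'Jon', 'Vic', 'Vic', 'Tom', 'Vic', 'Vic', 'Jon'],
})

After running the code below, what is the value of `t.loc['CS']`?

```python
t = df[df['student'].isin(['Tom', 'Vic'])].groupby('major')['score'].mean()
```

filter rows where student in ['Tom', 'Vic']:
   score  credits major student
0     95        6    EE     Vic
1     65        3    EE     Vic
3     66        4    CS     Vic
4     83        1    EE     Vic
5     73        3    EE     Tom
6     68        1    CS     Vic
7     77        6    EE     Vic
group by major, mean of score:
major
CS    67.0
EE    78.6
Name: score, dtype: float64
value at index 'CS' → 67.0

67.0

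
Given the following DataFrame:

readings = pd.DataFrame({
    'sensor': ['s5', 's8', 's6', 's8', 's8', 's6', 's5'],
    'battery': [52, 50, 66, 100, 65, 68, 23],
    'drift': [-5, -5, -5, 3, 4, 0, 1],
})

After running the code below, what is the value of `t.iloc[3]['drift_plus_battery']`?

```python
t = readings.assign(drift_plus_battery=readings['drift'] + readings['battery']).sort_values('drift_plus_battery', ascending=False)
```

add column drift_plus_battery = readings['drift'] + readings['battery']:
  sensor  battery  drift  drift_plus_battery
0     s5       52     -5                  47
1     s8       50     -5                  45
2     s6       66     -5                  61
3     s8      100      3                 103
4     s8       65      4                  69
5     s6       68      0                  68
6     s5       23      1                  24
sort by drift_plus_battery descending:
  sensor  battery  drift  drift_plus_battery
3     s8      100      3                 103
4     s8       65      4                  69
5     s6       68      0                  68
2     s6       66     -5                  61
0     s5       52     -5                  47
1     s8       50     -5                  45
6     s5       23      1                  24
Taking the value at position 3, column 'drift_plus_battery' gives 61.

61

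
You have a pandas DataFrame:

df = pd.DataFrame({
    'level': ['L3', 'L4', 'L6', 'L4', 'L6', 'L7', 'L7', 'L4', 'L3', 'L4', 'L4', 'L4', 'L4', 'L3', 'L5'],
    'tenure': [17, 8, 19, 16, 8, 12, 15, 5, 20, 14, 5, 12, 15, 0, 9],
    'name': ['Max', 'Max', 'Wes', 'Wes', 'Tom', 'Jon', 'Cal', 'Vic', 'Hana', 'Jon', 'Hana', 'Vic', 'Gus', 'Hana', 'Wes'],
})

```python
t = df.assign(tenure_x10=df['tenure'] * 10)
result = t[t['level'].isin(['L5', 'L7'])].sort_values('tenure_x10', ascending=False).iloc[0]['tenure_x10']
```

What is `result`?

add column tenure_x10 = df['tenure'] * 10:
   level  tenure  name  tenure_x10
0     L3      17   Max         170
1     L4       8   Max          80
2     L6      19   Wes         190
3     L4      16   Wes         160
4     L6       8   Tom          80
5     L7      12   Jon         120
6     L7      15   Cal         150
7     L4       5   Vic          50
8     L3      20  Hana         200
9     L4      14   Jon         140
10    L4       5  Hana          50
11    L4      12   Vic         120
12    L4      15   Gus         150
13    L3       0  Hana           0
14    L5       9   Wes          90
filter rows where level in ['L5', 'L7']:
   level  tenure name  tenure_x10
5     L7      12  Jon         120
6     L7      15  Cal         150
14    L5       9  Wes          90
sort by tenure_x10 descending:
   level  tenure name  tenure_x10
6     L7      15  Cal         150
5     L7      12  Jon         120
14    L5       9  Wes          90
The value at position 0, column 'tenure_x10' is 150.

150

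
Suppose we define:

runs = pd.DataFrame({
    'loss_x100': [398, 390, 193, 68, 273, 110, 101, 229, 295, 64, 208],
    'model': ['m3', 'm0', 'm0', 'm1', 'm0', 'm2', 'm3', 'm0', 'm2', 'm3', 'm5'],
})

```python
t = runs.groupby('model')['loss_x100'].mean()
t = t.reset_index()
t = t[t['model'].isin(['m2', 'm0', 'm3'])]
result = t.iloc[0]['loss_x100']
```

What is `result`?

271.25

group by model, mean of loss_x100:
model
m0    271.250000
m1     68.000000
m2    202.500000
m3    187.666667
m5    208.000000
Name: loss_x100, dtype: float64
reset_index():
  model   loss_x100
0    m0  271.250000
1    m1   68.000000
2    m2  202.500000
3    m3  187.666667
4    m5  208.000000
filter rows where model in ['m2', 'm0', 'm3']:
  model   loss_x100
0    m0  271.250000
2    m2  202.500000
3    m3  187.666667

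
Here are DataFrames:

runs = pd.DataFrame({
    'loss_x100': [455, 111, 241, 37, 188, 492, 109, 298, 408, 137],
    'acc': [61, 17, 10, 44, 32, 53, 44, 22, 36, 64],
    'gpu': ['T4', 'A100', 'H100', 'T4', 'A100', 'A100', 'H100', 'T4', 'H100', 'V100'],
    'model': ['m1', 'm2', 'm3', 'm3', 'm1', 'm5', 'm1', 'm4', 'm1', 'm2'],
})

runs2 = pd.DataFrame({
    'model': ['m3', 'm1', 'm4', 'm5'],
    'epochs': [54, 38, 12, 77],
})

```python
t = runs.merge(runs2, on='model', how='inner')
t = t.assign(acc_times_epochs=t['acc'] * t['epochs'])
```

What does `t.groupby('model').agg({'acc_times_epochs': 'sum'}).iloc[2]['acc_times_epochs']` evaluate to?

merge on 'model' (how='inner') → 8 rows:
   loss_x100  acc   gpu model  epochs
0        455   61    T4    m1      38
1        241   10  H100    m3      54
2         37   44    T4    m3      54
3        188   32  A100    m1      38
4        492   53  A100    m5      77
5        109   44  H100    m1      38
6        298   22    T4    m4      12
7        408   36  H100    m1      38
add column acc_times_epochs = t['acc'] * t['epochs']:
   loss_x100  acc   gpu model  epochs  acc_times_epochs
0        455   61    T4    m1      38              2318
1        241   10  H100    m3      54               540
2         37   44    T4    m3      54              2376
3        188   32  A100    m1      38              1216
4        492   53  A100    m5      77              4081
5        109   44  H100    m1      38              1672
6        298   22    T4    m4      12               264
7        408   36  H100    m1      38              1368
group by model, sum of acc_times_epochs:
       acc_times_epochs
model                  
m1                 6574
m3                 2916
m4                  264
m5                 4081
Reading off the value at position 2, column 'acc_times_epochs', we get 264.

264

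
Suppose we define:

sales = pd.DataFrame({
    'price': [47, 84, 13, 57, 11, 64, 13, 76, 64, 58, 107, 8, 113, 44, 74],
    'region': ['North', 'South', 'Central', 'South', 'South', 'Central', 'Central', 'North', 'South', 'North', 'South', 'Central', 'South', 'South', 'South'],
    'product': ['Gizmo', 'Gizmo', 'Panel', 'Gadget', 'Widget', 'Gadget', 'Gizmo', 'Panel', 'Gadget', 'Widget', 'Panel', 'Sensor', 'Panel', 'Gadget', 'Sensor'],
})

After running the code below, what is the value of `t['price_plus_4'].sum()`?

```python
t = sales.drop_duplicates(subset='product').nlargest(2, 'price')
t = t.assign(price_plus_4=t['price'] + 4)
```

drop duplicate product (keep=first):
    price   region product
0      47    North   Gizmo
2      13  Central   Panel
3      57    South  Gadget
4      11    South  Widget
11      8  Central  Sensor
take 2 rows with largest price:
   price region product
3     57  South  Gadget
0     47  North   Gizmo
add column price_plus_4 = t['price'] + 4:
   price region product  price_plus_4
3     57  South  Gadget            61
0     47  North   Gizmo            51

112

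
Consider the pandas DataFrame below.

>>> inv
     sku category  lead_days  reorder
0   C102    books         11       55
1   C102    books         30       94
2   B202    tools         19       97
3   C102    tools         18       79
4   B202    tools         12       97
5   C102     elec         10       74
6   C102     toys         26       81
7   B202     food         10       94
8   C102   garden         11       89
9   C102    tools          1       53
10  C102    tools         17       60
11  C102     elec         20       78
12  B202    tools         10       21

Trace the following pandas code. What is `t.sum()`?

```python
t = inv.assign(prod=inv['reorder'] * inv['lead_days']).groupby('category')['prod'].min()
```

add column prod = inv['reorder'] * inv['lead_days']:
     sku category  lead_days  reorder  prod
0   C102    books         11       55   605
1   C102    books         30       94  2820
2   B202    tools         19       97  1843
3   C102    tools         18       79  1422
4   B202    tools         12       97  1164
5   C102     elec         10       74   740
6   C102     toys         26       81  2106
7   B202     food         10       94   940
8   C102   garden         11       89   979
9   C102    tools          1       53    53
10  C102    tools         17       60  1020
11  C102     elec         20       78  1560
12  B202    tools         10       21   210
group by category, min of prod:
category
books      605
elec       740
food       940
garden     979
tools       53
toys      2106
Name: prod, dtype: int64
Then the sum of the resulting series: 5423

5423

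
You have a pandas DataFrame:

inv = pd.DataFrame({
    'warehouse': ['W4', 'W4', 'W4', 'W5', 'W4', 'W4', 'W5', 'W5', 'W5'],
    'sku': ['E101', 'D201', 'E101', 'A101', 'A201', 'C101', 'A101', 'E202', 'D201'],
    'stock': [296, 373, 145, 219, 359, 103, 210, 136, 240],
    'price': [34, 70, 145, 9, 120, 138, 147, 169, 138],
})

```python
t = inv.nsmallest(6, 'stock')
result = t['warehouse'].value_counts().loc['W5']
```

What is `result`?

4

take 6 rows with smallest stock:
  warehouse   sku  stock  price
5        W4  C101    103    138
7        W5  E202    136    169
2        W4  E101    145    145
6        W5  A101    210    147
3        W5  A101    219      9
8        W5  D201    240    138
value_counts of warehouse:
warehouse
W5    4
W4    2
Name: count, dtype: int64
Taking the value at index 'W5' gives 4.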